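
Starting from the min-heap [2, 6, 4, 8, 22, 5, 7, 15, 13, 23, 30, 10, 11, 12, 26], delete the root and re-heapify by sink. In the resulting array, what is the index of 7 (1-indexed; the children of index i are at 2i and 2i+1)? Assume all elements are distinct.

7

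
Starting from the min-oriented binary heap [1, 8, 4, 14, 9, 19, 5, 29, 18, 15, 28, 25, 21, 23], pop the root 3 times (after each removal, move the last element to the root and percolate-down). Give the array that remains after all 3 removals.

[8, 9, 19, 14, 15, 21, 23, 29, 18, 25, 28]

extract-min #1 returns 1:
  remove root 1; move last element 23 to root → [23, 8, 4, 14, 9, 19, 5, 29, 18, 15, 28, 25, 21]
  23 vs smaller child 4 at index 2, swap → [4, 8, 23, 14, 9, 19, 5, 29, 18, 15, 28, 25, 21]
  23 vs smaller child 5 at index 6, swap → [4, 8, 5, 14, 9, 19, 23, 29, 18, 15, 28, 25, 21]
extract-min #2 returns 4:
  remove root 4; move last element 21 to root → [21, 8, 5, 14, 9, 19, 23, 29, 18, 15, 28, 25]
  21 vs smaller child 5 at index 2, swap → [5, 8, 21, 14, 9, 19, 23, 29, 18, 15, 28, 25]
  21 vs smaller child 19 at index 5, swap → [5, 8, 19, 14, 9, 21, 23, 29, 18, 15, 28, 25]
extract-min #3 returns 5:
  remove root 5; move last element 25 to root → [25, 8, 19, 14, 9, 21, 23, 29, 18, 15, 28]
  25 vs smaller child 8 at index 1, swap → [8, 25, 19, 14, 9, 21, 23, 29, 18, 15, 28]
  25 vs smaller child 9 at index 4, swap → [8, 9, 19, 14, 25, 21, 23, 29, 18, 15, 28]
  25 vs smaller child 15 at index 9, swap → [8, 9, 19, 14, 15, 21, 23, 29, 18, 25, 28]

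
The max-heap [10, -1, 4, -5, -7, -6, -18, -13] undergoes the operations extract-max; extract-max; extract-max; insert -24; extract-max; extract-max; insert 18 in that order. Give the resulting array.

extract-max → returns 10:
  remove root 10; move last element -13 to root → [-13, -1, 4, -5, -7, -6, -18]
  -13 vs larger child 4 at index 2, swap → [4, -1, -13, -5, -7, -6, -18]
  -13 vs larger child -6 at index 5, swap → [4, -1, -6, -5, -7, -13, -18]
extract-max → returns 4:
  remove root 4; move last element -18 to root → [-18, -1, -6, -5, -7, -13]
  -18 vs larger child -1 at index 1, swap → [-1, -18, -6, -5, -7, -13]
  -18 vs larger child -5 at index 3, swap → [-1, -5, -6, -18, -7, -13]
extract-max → returns -1:
  remove root -1; move last element -13 to root → [-13, -5, -6, -18, -7]
  -13 vs larger child -5 at index 1, swap → [-5, -13, -6, -18, -7]
  -13 vs larger child -7 at index 4, swap → [-5, -7, -6, -18, -13]
insert -24:
  append -24 at index 5 → [-5, -7, -6, -18, -13, -24] (no swap needed)
extract-max → returns -5:
  remove root -5; move last element -24 to root → [-24, -7, -6, -18, -13]
  -24 vs larger child -6 at index 2, swap → [-6, -7, -24, -18, -13]
extract-max → returns -6:
  remove root -6; move last element -13 to root → [-13, -7, -24, -18]
  -13 vs larger child -7 at index 1, swap → [-7, -13, -24, -18]
insert 18:
  append 18 at index 4 → [-7, -13, -24, -18, 18]
  18 > parent -13 at index 1, swap → [-7, 18, -24, -18, -13]
  18 > parent -7 at index 0, swap → [18, -7, -24, -18, -13]

[18, -7, -24, -18, -13]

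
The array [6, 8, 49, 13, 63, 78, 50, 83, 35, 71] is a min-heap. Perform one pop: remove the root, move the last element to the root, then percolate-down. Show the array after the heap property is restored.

remove root 6; move last element 71 to root → [71, 8, 49, 13, 63, 78, 50, 83, 35]
71 vs smaller child 8 at index 1, swap → [8, 71, 49, 13, 63, 78, 50, 83, 35]
71 vs smaller child 13 at index 3, swap → [8, 13, 49, 71, 63, 78, 50, 83, 35]
71 vs smaller child 35 at index 8, swap → [8, 13, 49, 35, 63, 78, 50, 83, 71]

[8, 13, 49, 35, 63, 78, 50, 83, 71]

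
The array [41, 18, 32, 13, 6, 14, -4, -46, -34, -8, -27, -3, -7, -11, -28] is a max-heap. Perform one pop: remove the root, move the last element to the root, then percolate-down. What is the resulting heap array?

remove root 41; move last element -28 to root → [-28, 18, 32, 13, 6, 14, -4, -46, -34, -8, -27, -3, -7, -11]
-28 vs larger child 32 at index 2, swap → [32, 18, -28, 13, 6, 14, -4, -46, -34, -8, -27, -3, -7, -11]
-28 vs larger child 14 at index 5, swap → [32, 18, 14, 13, 6, -28, -4, -46, -34, -8, -27, -3, -7, -11]
-28 vs larger child -3 at index 11, swap → [32, 18, 14, 13, 6, -3, -4, -46, -34, -8, -27, -28, -7, -11]

[32, 18, 14, 13, 6, -3, -4, -46, -34, -8, -27, -28, -7, -11]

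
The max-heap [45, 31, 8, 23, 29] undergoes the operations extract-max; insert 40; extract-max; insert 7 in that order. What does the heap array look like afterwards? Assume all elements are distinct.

[31, 29, 8, 23, 7]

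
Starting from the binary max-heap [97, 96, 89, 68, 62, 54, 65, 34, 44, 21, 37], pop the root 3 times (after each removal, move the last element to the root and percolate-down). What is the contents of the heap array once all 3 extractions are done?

[68, 62, 65, 44, 37, 54, 21, 34]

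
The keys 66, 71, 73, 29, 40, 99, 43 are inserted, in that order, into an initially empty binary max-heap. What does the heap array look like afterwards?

Insert 66:
  append 66 at index 0 → [66] (no swap needed)
Insert 71:
  append 71 at index 1 → [66, 71]
  71 > parent 66 at index 0, swap → [71, 66]
Insert 73:
  append 73 at index 2 → [71, 66, 73]
  73 > parent 71 at index 0, swap → [73, 66, 71]
Insert 29:
  append 29 at index 3 → [73, 66, 71, 29] (no swap needed)
Insert 40:
  append 40 at index 4 → [73, 66, 71, 29, 40] (no swap needed)
Insert 99:
  append 99 at index 5 → [73, 66, 71, 29, 40, 99]
  99 > parent 71 at index 2, swap → [73, 66, 99, 29, 40, 71]
  99 > parent 73 at index 0, swap → [99, 66, 73, 29, 40, 71]
Insert 43:
  append 43 at index 6 → [99, 66, 73, 29, 40, 71, 43] (no swap needed)

[99, 66, 73, 29, 40, 71, 43]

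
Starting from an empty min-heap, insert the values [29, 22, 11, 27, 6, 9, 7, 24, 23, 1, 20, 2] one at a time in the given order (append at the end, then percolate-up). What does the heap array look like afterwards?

[1, 6, 2, 23, 11, 7, 9, 29, 24, 27, 20, 22]

Insert 29:
  append 29 at index 0 → [29] (no swap needed)
Insert 22:
  append 22 at index 1 → [29, 22]
  22 < parent 29 at index 0, swap → [22, 29]
Insert 11:
  append 11 at index 2 → [22, 29, 11]
  11 < parent 22 at index 0, swap → [11, 29, 22]
Insert 27:
  append 27 at index 3 → [11, 29, 22, 27]
  27 < parent 29 at index 1, swap → [11, 27, 22, 29]
Insert 6:
  append 6 at index 4 → [11, 27, 22, 29, 6]
  6 < parent 27 at index 1, swap → [11, 6, 22, 29, 27]
  6 < parent 11 at index 0, swap → [6, 11, 22, 29, 27]
Insert 9:
  append 9 at index 5 → [6, 11, 22, 29, 27, 9]
  9 < parent 22 at index 2, swap → [6, 11, 9, 29, 27, 22]
Insert 7:
  append 7 at index 6 → [6, 11, 9, 29, 27, 22, 7]
  7 < parent 9 at index 2, swap → [6, 11, 7, 29, 27, 22, 9]
Insert 24:
  append 24 at index 7 → [6, 11, 7, 29, 27, 22, 9, 24]
  24 < parent 29 at index 3, swap → [6, 11, 7, 24, 27, 22, 9, 29]
Insert 23:
  append 23 at index 8 → [6, 11, 7, 24, 27, 22, 9, 29, 23]
  23 < parent 24 at index 3, swap → [6, 11, 7, 23, 27, 22, 9, 29, 24]
Insert 1:
  append 1 at index 9 → [6, 11, 7, 23, 27, 22, 9, 29, 24, 1]
  1 < parent 27 at index 4, swap → [6, 11, 7, 23, 1, 22, 9, 29, 24, 27]
  1 < parent 11 at index 1, swap → [6, 1, 7, 23, 11, 22, 9, 29, 24, 27]
  1 < parent 6 at index 0, swap → [1, 6, 7, 23, 11, 22, 9, 29, 24, 27]
Insert 20:
  append 20 at index 10 → [1, 6, 7, 23, 11, 22, 9, 29, 24, 27, 20] (no swap needed)
Insert 2:
  append 2 at index 11 → [1, 6, 7, 23, 11, 22, 9, 29, 24, 27, 20, 2]
  2 < parent 22 at index 5, swap → [1, 6, 7, 23, 11, 2, 9, 29, 24, 27, 20, 22]
  2 < parent 7 at index 2, swap → [1, 6, 2, 23, 11, 7, 9, 29, 24, 27, 20, 22]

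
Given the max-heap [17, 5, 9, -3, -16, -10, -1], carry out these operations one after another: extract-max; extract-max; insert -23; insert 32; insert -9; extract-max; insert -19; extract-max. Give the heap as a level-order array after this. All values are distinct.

[-1, -3, -10, -9, -16, -23, -19]

extract-max → returns 17:
  remove root 17; move last element -1 to root → [-1, 5, 9, -3, -16, -10]
  -1 vs larger child 9 at index 2, swap → [9, 5, -1, -3, -16, -10]
extract-max → returns 9:
  remove root 9; move last element -10 to root → [-10, 5, -1, -3, -16]
  -10 vs larger child 5 at index 1, swap → [5, -10, -1, -3, -16]
  -10 vs larger child -3 at index 3, swap → [5, -3, -1, -10, -16]
insert -23:
  append -23 at index 5 → [5, -3, -1, -10, -16, -23] (no swap needed)
insert 32:
  append 32 at index 6 → [5, -3, -1, -10, -16, -23, 32]
  32 > parent -1 at index 2, swap → [5, -3, 32, -10, -16, -23, -1]
  32 > parent 5 at index 0, swap → [32, -3, 5, -10, -16, -23, -1]
insert -9:
  append -9 at index 7 → [32, -3, 5, -10, -16, -23, -1, -9]
  -9 > parent -10 at index 3, swap → [32, -3, 5, -9, -16, -23, -1, -10]
extract-max → returns 32:
  remove root 32; move last element -10 to root → [-10, -3, 5, -9, -16, -23, -1]
  -10 vs larger child 5 at index 2, swap → [5, -3, -10, -9, -16, -23, -1]
  -10 vs larger child -1 at index 6, swap → [5, -3, -1, -9, -16, -23, -10]
insert -19:
  append -19 at index 7 → [5, -3, -1, -9, -16, -23, -10, -19] (no swap needed)
extract-max → returns 5:
  remove root 5; move last element -19 to root → [-19, -3, -1, -9, -16, -23, -10]
  -19 vs larger child -1 at index 2, swap → [-1, -3, -19, -9, -16, -23, -10]
  -19 vs larger child -10 at index 6, swap → [-1, -3, -10, -9, -16, -23, -19]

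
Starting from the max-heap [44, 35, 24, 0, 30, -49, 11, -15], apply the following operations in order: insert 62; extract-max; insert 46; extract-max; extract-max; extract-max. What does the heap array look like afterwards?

[30, 11, 24, 0, -15, -49]

insert 62:
  append 62 at index 8 → [44, 35, 24, 0, 30, -49, 11, -15, 62]
  62 > parent 0 at index 3, swap → [44, 35, 24, 62, 30, -49, 11, -15, 0]
  62 > parent 35 at index 1, swap → [44, 62, 24, 35, 30, -49, 11, -15, 0]
  62 > parent 44 at index 0, swap → [62, 44, 24, 35, 30, -49, 11, -15, 0]
extract-max → returns 62:
  remove root 62; move last element 0 to root → [0, 44, 24, 35, 30, -49, 11, -15]
  0 vs larger child 44 at index 1, swap → [44, 0, 24, 35, 30, -49, 11, -15]
  0 vs larger child 35 at index 3, swap → [44, 35, 24, 0, 30, -49, 11, -15]
insert 46:
  append 46 at index 8 → [44, 35, 24, 0, 30, -49, 11, -15, 46]
  46 > parent 0 at index 3, swap → [44, 35, 24, 46, 30, -49, 11, -15, 0]
  46 > parent 35 at index 1, swap → [44, 46, 24, 35, 30, -49, 11, -15, 0]
  46 > parent 44 at index 0, swap → [46, 44, 24, 35, 30, -49, 11, -15, 0]
extract-max → returns 46:
  remove root 46; move last element 0 to root → [0, 44, 24, 35, 30, -49, 11, -15]
  0 vs larger child 44 at index 1, swap → [44, 0, 24, 35, 30, -49, 11, -15]
  0 vs larger child 35 at index 3, swap → [44, 35, 24, 0, 30, -49, 11, -15]
extract-max → returns 44:
  remove root 44; move last element -15 to root → [-15, 35, 24, 0, 30, -49, 11]
  -15 vs larger child 35 at index 1, swap → [35, -15, 24, 0, 30, -49, 11]
  -15 vs larger child 30 at index 4, swap → [35, 30, 24, 0, -15, -49, 11]
extract-max → returns 35:
  remove root 35; move last element 11 to root → [11, 30, 24, 0, -15, -49]
  11 vs larger child 30 at index 1, swap → [30, 11, 24, 0, -15, -49]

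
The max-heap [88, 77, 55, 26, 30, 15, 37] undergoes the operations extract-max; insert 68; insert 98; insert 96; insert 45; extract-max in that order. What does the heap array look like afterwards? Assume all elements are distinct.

extract-max → returns 88:
  remove root 88; move last element 37 to root → [37, 77, 55, 26, 30, 15]
  37 vs larger child 77 at index 1, swap → [77, 37, 55, 26, 30, 15]
insert 68:
  append 68 at index 6 → [77, 37, 55, 26, 30, 15, 68]
  68 > parent 55 at index 2, swap → [77, 37, 68, 26, 30, 15, 55]
insert 98:
  append 98 at index 7 → [77, 37, 68, 26, 30, 15, 55, 98]
  98 > parent 26 at index 3, swap → [77, 37, 68, 98, 30, 15, 55, 26]
  98 > parent 37 at index 1, swap → [77, 98, 68, 37, 30, 15, 55, 26]
  98 > parent 77 at index 0, swap → [98, 77, 68, 37, 30, 15, 55, 26]
insert 96:
  append 96 at index 8 → [98, 77, 68, 37, 30, 15, 55, 26, 96]
  96 > parent 37 at index 3, swap → [98, 77, 68, 96, 30, 15, 55, 26, 37]
  96 > parent 77 at index 1, swap → [98, 96, 68, 77, 30, 15, 55, 26, 37]
insert 45:
  append 45 at index 9 → [98, 96, 68, 77, 30, 15, 55, 26, 37, 45]
  45 > parent 30 at index 4, swap → [98, 96, 68, 77, 45, 15, 55, 26, 37, 30]
extract-max → returns 98:
  remove root 98; move last element 30 to root → [30, 96, 68, 77, 45, 15, 55, 26, 37]
  30 vs larger child 96 at index 1, swap → [96, 30, 68, 77, 45, 15, 55, 26, 37]
  30 vs larger child 77 at index 3, swap → [96, 77, 68, 30, 45, 15, 55, 26, 37]
  30 vs larger child 37 at index 8, swap → [96, 77, 68, 37, 45, 15, 55, 26, 30]

[96, 77, 68, 37, 45, 15, 55, 26, 30]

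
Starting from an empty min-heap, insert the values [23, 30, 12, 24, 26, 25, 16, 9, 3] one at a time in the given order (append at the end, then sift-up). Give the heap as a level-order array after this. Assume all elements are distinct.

[3, 9, 16, 12, 26, 25, 23, 30, 24]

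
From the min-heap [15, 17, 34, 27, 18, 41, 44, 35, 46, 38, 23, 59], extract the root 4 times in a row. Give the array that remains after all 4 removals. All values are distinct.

[27, 35, 34, 46, 38, 41, 44, 59]

extract-min #1 returns 15:
  remove root 15; move last element 59 to root → [59, 17, 34, 27, 18, 41, 44, 35, 46, 38, 23]
  59 vs smaller child 17 at index 1, swap → [17, 59, 34, 27, 18, 41, 44, 35, 46, 38, 23]
  59 vs smaller child 18 at index 4, swap → [17, 18, 34, 27, 59, 41, 44, 35, 46, 38, 23]
  59 vs smaller child 23 at index 10, swap → [17, 18, 34, 27, 23, 41, 44, 35, 46, 38, 59]
extract-min #2 returns 17:
  remove root 17; move last element 59 to root → [59, 18, 34, 27, 23, 41, 44, 35, 46, 38]
  59 vs smaller child 18 at index 1, swap → [18, 59, 34, 27, 23, 41, 44, 35, 46, 38]
  59 vs smaller child 23 at index 4, swap → [18, 23, 34, 27, 59, 41, 44, 35, 46, 38]
  59 vs only child 38 at index 9, swap → [18, 23, 34, 27, 38, 41, 44, 35, 46, 59]
extract-min #3 returns 18:
  remove root 18; move last element 59 to root → [59, 23, 34, 27, 38, 41, 44, 35, 46]
  59 vs smaller child 23 at index 1, swap → [23, 59, 34, 27, 38, 41, 44, 35, 46]
  59 vs smaller child 27 at index 3, swap → [23, 27, 34, 59, 38, 41, 44, 35, 46]
  59 vs smaller child 35 at index 7, swap → [23, 27, 34, 35, 38, 41, 44, 59, 46]
extract-min #4 returns 23:
  remove root 23; move last element 46 to root → [46, 27, 34, 35, 38, 41, 44, 59]
  46 vs smaller child 27 at index 1, swap → [27, 46, 34, 35, 38, 41, 44, 59]
  46 vs smaller child 35 at index 3, swap → [27, 35, 34, 46, 38, 41, 44, 59]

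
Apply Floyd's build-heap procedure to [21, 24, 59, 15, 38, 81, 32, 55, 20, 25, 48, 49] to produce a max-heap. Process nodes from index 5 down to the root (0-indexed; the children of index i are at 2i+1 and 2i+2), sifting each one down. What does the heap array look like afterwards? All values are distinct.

[81, 55, 59, 24, 48, 49, 32, 15, 20, 25, 38, 21]

sift down from index 5: already satisfies heap property
sift down from index 4:
  38 vs larger child 48 at index 10, swap → [21, 24, 59, 15, 48, 81, 32, 55, 20, 25, 38, 49]
sift down from index 3:
  15 vs larger child 55 at index 7, swap → [21, 24, 59, 55, 48, 81, 32, 15, 20, 25, 38, 49]
sift down from index 2:
  59 vs larger child 81 at index 5, swap → [21, 24, 81, 55, 48, 59, 32, 15, 20, 25, 38, 49]
sift down from index 1:
  24 vs larger child 55 at index 3, swap → [21, 55, 81, 24, 48, 59, 32, 15, 20, 25, 38, 49]
sift down from index 0:
  21 vs larger child 81 at index 2, swap → [81, 55, 21, 24, 48, 59, 32, 15, 20, 25, 38, 49]
  21 vs larger child 59 at index 5, swap → [81, 55, 59, 24, 48, 21, 32, 15, 20, 25, 38, 49]
  21 vs only child 49 at index 11, swap → [81, 55, 59, 24, 48, 49, 32, 15, 20, 25, 38, 21]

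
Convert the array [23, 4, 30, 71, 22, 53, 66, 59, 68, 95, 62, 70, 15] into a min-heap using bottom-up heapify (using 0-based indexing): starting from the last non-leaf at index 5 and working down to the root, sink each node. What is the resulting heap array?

sift down from index 5:
  53 vs smaller child 15 at index 12, swap → [23, 4, 30, 71, 22, 15, 66, 59, 68, 95, 62, 70, 53]
sift down from index 4: already satisfies heap property
sift down from index 3:
  71 vs smaller child 59 at index 7, swap → [23, 4, 30, 59, 22, 15, 66, 71, 68, 95, 62, 70, 53]
sift down from index 2:
  30 vs smaller child 15 at index 5, swap → [23, 4, 15, 59, 22, 30, 66, 71, 68, 95, 62, 70, 53]
sift down from index 1: already satisfies heap property
sift down from index 0:
  23 vs smaller child 4 at index 1, swap → [4, 23, 15, 59, 22, 30, 66, 71, 68, 95, 62, 70, 53]
  23 vs smaller child 22 at index 4, swap → [4, 22, 15, 59, 23, 30, 66, 71, 68, 95, 62, 70, 53]

[4, 22, 15, 59, 23, 30, 66, 71, 68, 95, 62, 70, 53]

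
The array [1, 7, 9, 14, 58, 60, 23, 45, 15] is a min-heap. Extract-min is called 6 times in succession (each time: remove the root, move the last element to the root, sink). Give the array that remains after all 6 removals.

extract-min #1 returns 1:
  remove root 1; move last element 15 to root → [15, 7, 9, 14, 58, 60, 23, 45]
  15 vs smaller child 7 at index 1, swap → [7, 15, 9, 14, 58, 60, 23, 45]
  15 vs smaller child 14 at index 3, swap → [7, 14, 9, 15, 58, 60, 23, 45]
extract-min #2 returns 7:
  remove root 7; move last element 45 to root → [45, 14, 9, 15, 58, 60, 23]
  45 vs smaller child 9 at index 2, swap → [9, 14, 45, 15, 58, 60, 23]
  45 vs smaller child 23 at index 6, swap → [9, 14, 23, 15, 58, 60, 45]
extract-min #3 returns 9:
  remove root 9; move last element 45 to root → [45, 14, 23, 15, 58, 60]
  45 vs smaller child 14 at index 1, swap → [14, 45, 23, 15, 58, 60]
  45 vs smaller child 15 at index 3, swap → [14, 15, 23, 45, 58, 60]
extract-min #4 returns 14:
  remove root 14; move last element 60 to root → [60, 15, 23, 45, 58]
  60 vs smaller child 15 at index 1, swap → [15, 60, 23, 45, 58]
  60 vs smaller child 45 at index 3, swap → [15, 45, 23, 60, 58]
extract-min #5 returns 15:
  remove root 15; move last element 58 to root → [58, 45, 23, 60]
  58 vs smaller child 23 at index 2, swap → [23, 45, 58, 60]
extract-min #6 returns 23:
  remove root 23; move last element 60 to root → [60, 45, 58]
  60 vs smaller child 45 at index 1, swap → [45, 60, 58]

[45, 60, 58]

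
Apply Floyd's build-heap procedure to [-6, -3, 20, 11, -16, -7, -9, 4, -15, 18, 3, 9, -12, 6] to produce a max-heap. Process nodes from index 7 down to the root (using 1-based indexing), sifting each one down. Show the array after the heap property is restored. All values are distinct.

[20, 18, 9, 11, 3, -6, 6, 4, -15, -16, -3, -7, -12, -9]

sift down from index 7:
  -9 vs only child 6 at index 14, swap → [-6, -3, 20, 11, -16, -7, 6, 4, -15, 18, 3, 9, -12, -9]
sift down from index 6:
  -7 vs larger child 9 at index 12, swap → [-6, -3, 20, 11, -16, 9, 6, 4, -15, 18, 3, -7, -12, -9]
sift down from index 5:
  -16 vs larger child 18 at index 10, swap → [-6, -3, 20, 11, 18, 9, 6, 4, -15, -16, 3, -7, -12, -9]
sift down from index 4: already satisfies heap property
sift down from index 3: already satisfies heap property
sift down from index 2:
  -3 vs larger child 18 at index 5, swap → [-6, 18, 20, 11, -3, 9, 6, 4, -15, -16, 3, -7, -12, -9]
  -3 vs larger child 3 at index 11, swap → [-6, 18, 20, 11, 3, 9, 6, 4, -15, -16, -3, -7, -12, -9]
sift down from index 1:
  -6 vs larger child 20 at index 3, swap → [20, 18, -6, 11, 3, 9, 6, 4, -15, -16, -3, -7, -12, -9]
  -6 vs larger child 9 at index 6, swap → [20, 18, 9, 11, 3, -6, 6, 4, -15, -16, -3, -7, -12, -9]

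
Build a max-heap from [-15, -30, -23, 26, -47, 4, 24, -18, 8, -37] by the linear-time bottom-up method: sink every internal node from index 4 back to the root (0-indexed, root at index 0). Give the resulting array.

sift down from index 4:
  -47 vs only child -37 at index 9, swap → [-15, -30, -23, 26, -37, 4, 24, -18, 8, -47]
sift down from index 3: already satisfies heap property
sift down from index 2:
  -23 vs larger child 24 at index 6, swap → [-15, -30, 24, 26, -37, 4, -23, -18, 8, -47]
sift down from index 1:
  -30 vs larger child 26 at index 3, swap → [-15, 26, 24, -30, -37, 4, -23, -18, 8, -47]
  -30 vs larger child 8 at index 8, swap → [-15, 26, 24, 8, -37, 4, -23, -18, -30, -47]
sift down from index 0:
  -15 vs larger child 26 at index 1, swap → [26, -15, 24, 8, -37, 4, -23, -18, -30, -47]
  -15 vs larger child 8 at index 3, swap → [26, 8, 24, -15, -37, 4, -23, -18, -30, -47]

[26, 8, 24, -15, -37, 4, -23, -18, -30, -47]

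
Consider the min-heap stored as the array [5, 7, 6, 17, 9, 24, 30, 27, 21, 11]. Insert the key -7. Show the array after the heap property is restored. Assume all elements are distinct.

append -7 at index 10 → [5, 7, 6, 17, 9, 24, 30, 27, 21, 11, -7]
-7 < parent 9 at index 4, swap → [5, 7, 6, 17, -7, 24, 30, 27, 21, 11, 9]
-7 < parent 7 at index 1, swap → [5, -7, 6, 17, 7, 24, 30, 27, 21, 11, 9]
-7 < parent 5 at index 0, swap → [-7, 5, 6, 17, 7, 24, 30, 27, 21, 11, 9]

[-7, 5, 6, 17, 7, 24, 30, 27, 21, 11, 9]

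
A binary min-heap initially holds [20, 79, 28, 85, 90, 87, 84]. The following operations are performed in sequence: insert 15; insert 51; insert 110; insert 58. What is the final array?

insert 15:
  append 15 at index 7 → [20, 79, 28, 85, 90, 87, 84, 15]
  15 < parent 85 at index 3, swap → [20, 79, 28, 15, 90, 87, 84, 85]
  15 < parent 79 at index 1, swap → [20, 15, 28, 79, 90, 87, 84, 85]
  15 < parent 20 at index 0, swap → [15, 20, 28, 79, 90, 87, 84, 85]
insert 51:
  append 51 at index 8 → [15, 20, 28, 79, 90, 87, 84, 85, 51]
  51 < parent 79 at index 3, swap → [15, 20, 28, 51, 90, 87, 84, 85, 79]
insert 110:
  append 110 at index 9 → [15, 20, 28, 51, 90, 87, 84, 85, 79, 110] (no swap needed)
insert 58:
  append 58 at index 10 → [15, 20, 28, 51, 90, 87, 84, 85, 79, 110, 58]
  58 < parent 90 at index 4, swap → [15, 20, 28, 51, 58, 87, 84, 85, 79, 110, 90]

[15, 20, 28, 51, 58, 87, 84, 85, 79, 110, 90]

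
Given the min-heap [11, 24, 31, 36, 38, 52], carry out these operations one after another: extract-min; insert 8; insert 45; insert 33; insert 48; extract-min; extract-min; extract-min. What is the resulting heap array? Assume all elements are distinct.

[33, 36, 45, 52, 38, 48]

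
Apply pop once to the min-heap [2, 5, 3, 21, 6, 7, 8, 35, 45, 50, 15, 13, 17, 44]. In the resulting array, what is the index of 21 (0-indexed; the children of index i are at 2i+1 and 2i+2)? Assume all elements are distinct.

remove root 2; move last element 44 to root → [44, 5, 3, 21, 6, 7, 8, 35, 45, 50, 15, 13, 17]
44 vs smaller child 3 at index 2, swap → [3, 5, 44, 21, 6, 7, 8, 35, 45, 50, 15, 13, 17]
44 vs smaller child 7 at index 5, swap → [3, 5, 7, 21, 6, 44, 8, 35, 45, 50, 15, 13, 17]
44 vs smaller child 13 at index 11, swap → [3, 5, 7, 21, 6, 13, 8, 35, 45, 50, 15, 44, 17]
resulting array: [3, 5, 7, 21, 6, 13, 8, 35, 45, 50, 15, 44, 17]

3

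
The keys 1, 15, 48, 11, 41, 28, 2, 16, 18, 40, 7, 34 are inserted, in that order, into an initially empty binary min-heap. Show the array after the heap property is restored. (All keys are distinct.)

[1, 7, 2, 15, 11, 34, 28, 16, 18, 41, 40, 48]

Insert 1:
  append 1 at index 0 → [1] (no swap needed)
Insert 15:
  append 15 at index 1 → [1, 15] (no swap needed)
Insert 48:
  append 48 at index 2 → [1, 15, 48] (no swap needed)
Insert 11:
  append 11 at index 3 → [1, 15, 48, 11]
  11 < parent 15 at index 1, swap → [1, 11, 48, 15]
Insert 41:
  append 41 at index 4 → [1, 11, 48, 15, 41] (no swap needed)
Insert 28:
  append 28 at index 5 → [1, 11, 48, 15, 41, 28]
  28 < parent 48 at index 2, swap → [1, 11, 28, 15, 41, 48]
Insert 2:
  append 2 at index 6 → [1, 11, 28, 15, 41, 48, 2]
  2 < parent 28 at index 2, swap → [1, 11, 2, 15, 41, 48, 28]
Insert 16:
  append 16 at index 7 → [1, 11, 2, 15, 41, 48, 28, 16] (no swap needed)
Insert 18:
  append 18 at index 8 → [1, 11, 2, 15, 41, 48, 28, 16, 18] (no swap needed)
Insert 40:
  append 40 at index 9 → [1, 11, 2, 15, 41, 48, 28, 16, 18, 40]
  40 < parent 41 at index 4, swap → [1, 11, 2, 15, 40, 48, 28, 16, 18, 41]
Insert 7:
  append 7 at index 10 → [1, 11, 2, 15, 40, 48, 28, 16, 18, 41, 7]
  7 < parent 40 at index 4, swap → [1, 11, 2, 15, 7, 48, 28, 16, 18, 41, 40]
  7 < parent 11 at index 1, swap → [1, 7, 2, 15, 11, 48, 28, 16, 18, 41, 40]
Insert 34:
  append 34 at index 11 → [1, 7, 2, 15, 11, 48, 28, 16, 18, 41, 40, 34]
  34 < parent 48 at index 5, swap → [1, 7, 2, 15, 11, 34, 28, 16, 18, 41, 40, 48]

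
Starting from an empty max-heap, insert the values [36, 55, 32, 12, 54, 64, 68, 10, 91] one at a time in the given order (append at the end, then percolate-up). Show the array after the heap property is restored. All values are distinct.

Insert 36:
  append 36 at index 0 → [36] (no swap needed)
Insert 55:
  append 55 at index 1 → [36, 55]
  55 > parent 36 at index 0, swap → [55, 36]
Insert 32:
  append 32 at index 2 → [55, 36, 32] (no swap needed)
Insert 12:
  append 12 at index 3 → [55, 36, 32, 12] (no swap needed)
Insert 54:
  append 54 at index 4 → [55, 36, 32, 12, 54]
  54 > parent 36 at index 1, swap → [55, 54, 32, 12, 36]
Insert 64:
  append 64 at index 5 → [55, 54, 32, 12, 36, 64]
  64 > parent 32 at index 2, swap → [55, 54, 64, 12, 36, 32]
  64 > parent 55 at index 0, swap → [64, 54, 55, 12, 36, 32]
Insert 68:
  append 68 at index 6 → [64, 54, 55, 12, 36, 32, 68]
  68 > parent 55 at index 2, swap → [64, 54, 68, 12, 36, 32, 55]
  68 > parent 64 at index 0, swap → [68, 54, 64, 12, 36, 32, 55]
Insert 10:
  append 10 at index 7 → [68, 54, 64, 12, 36, 32, 55, 10] (no swap needed)
Insert 91:
  append 91 at index 8 → [68, 54, 64, 12, 36, 32, 55, 10, 91]
  91 > parent 12 at index 3, swap → [68, 54, 64, 91, 36, 32, 55, 10, 12]
  91 > parent 54 at index 1, swap → [68, 91, 64, 54, 36, 32, 55, 10, 12]
  91 > parent 68 at index 0, swap → [91, 68, 64, 54, 36, 32, 55, 10, 12]

[91, 68, 64, 54, 36, 32, 55, 10, 12]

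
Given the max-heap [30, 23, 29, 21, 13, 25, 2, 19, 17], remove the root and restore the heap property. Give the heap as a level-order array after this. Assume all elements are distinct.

[29, 23, 25, 21, 13, 17, 2, 19]

remove root 30; move last element 17 to root → [17, 23, 29, 21, 13, 25, 2, 19]
17 vs larger child 29 at index 2, swap → [29, 23, 17, 21, 13, 25, 2, 19]
17 vs larger child 25 at index 5, swap → [29, 23, 25, 21, 13, 17, 2, 19]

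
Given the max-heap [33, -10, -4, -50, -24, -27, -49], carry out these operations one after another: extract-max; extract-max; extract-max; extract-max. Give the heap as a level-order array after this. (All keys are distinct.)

extract-max → returns 33:
  remove root 33; move last element -49 to root → [-49, -10, -4, -50, -24, -27]
  -49 vs larger child -4 at index 2, swap → [-4, -10, -49, -50, -24, -27]
  -49 vs only child -27 at index 5, swap → [-4, -10, -27, -50, -24, -49]
extract-max → returns -4:
  remove root -4; move last element -49 to root → [-49, -10, -27, -50, -24]
  -49 vs larger child -10 at index 1, swap → [-10, -49, -27, -50, -24]
  -49 vs larger child -24 at index 4, swap → [-10, -24, -27, -50, -49]
extract-max → returns -10:
  remove root -10; move last element -49 to root → [-49, -24, -27, -50]
  -49 vs larger child -24 at index 1, swap → [-24, -49, -27, -50]
extract-max → returns -24:
  remove root -24; move last element -50 to root → [-50, -49, -27]
  -50 vs larger child -27 at index 2, swap → [-27, -49, -50]

[-27, -49, -50]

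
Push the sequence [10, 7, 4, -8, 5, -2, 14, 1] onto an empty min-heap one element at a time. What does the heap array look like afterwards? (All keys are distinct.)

Insert 10:
  append 10 at index 0 → [10] (no swap needed)
Insert 7:
  append 7 at index 1 → [10, 7]
  7 < parent 10 at index 0, swap → [7, 10]
Insert 4:
  append 4 at index 2 → [7, 10, 4]
  4 < parent 7 at index 0, swap → [4, 10, 7]
Insert -8:
  append -8 at index 3 → [4, 10, 7, -8]
  -8 < parent 10 at index 1, swap → [4, -8, 7, 10]
  -8 < parent 4 at index 0, swap → [-8, 4, 7, 10]
Insert 5:
  append 5 at index 4 → [-8, 4, 7, 10, 5] (no swap needed)
Insert -2:
  append -2 at index 5 → [-8, 4, 7, 10, 5, -2]
  -2 < parent 7 at index 2, swap → [-8, 4, -2, 10, 5, 7]
Insert 14:
  append 14 at index 6 → [-8, 4, -2, 10, 5, 7, 14] (no swap needed)
Insert 1:
  append 1 at index 7 → [-8, 4, -2, 10, 5, 7, 14, 1]
  1 < parent 10 at index 3, swap → [-8, 4, -2, 1, 5, 7, 14, 10]
  1 < parent 4 at index 1, swap → [-8, 1, -2, 4, 5, 7, 14, 10]

[-8, 1, -2, 4, 5, 7, 14, 10]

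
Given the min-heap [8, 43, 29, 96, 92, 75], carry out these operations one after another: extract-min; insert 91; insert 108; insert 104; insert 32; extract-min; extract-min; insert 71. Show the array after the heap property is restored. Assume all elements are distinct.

[43, 71, 75, 92, 104, 91, 108, 96]

extract-min → returns 8:
  remove root 8; move last element 75 to root → [75, 43, 29, 96, 92]
  75 vs smaller child 29 at index 2, swap → [29, 43, 75, 96, 92]
insert 91:
  append 91 at index 5 → [29, 43, 75, 96, 92, 91] (no swap needed)
insert 108:
  append 108 at index 6 → [29, 43, 75, 96, 92, 91, 108] (no swap needed)
insert 104:
  append 104 at index 7 → [29, 43, 75, 96, 92, 91, 108, 104] (no swap needed)
insert 32:
  append 32 at index 8 → [29, 43, 75, 96, 92, 91, 108, 104, 32]
  32 < parent 96 at index 3, swap → [29, 43, 75, 32, 92, 91, 108, 104, 96]
  32 < parent 43 at index 1, swap → [29, 32, 75, 43, 92, 91, 108, 104, 96]
extract-min → returns 29:
  remove root 29; move last element 96 to root → [96, 32, 75, 43, 92, 91, 108, 104]
  96 vs smaller child 32 at index 1, swap → [32, 96, 75, 43, 92, 91, 108, 104]
  96 vs smaller child 43 at index 3, swap → [32, 43, 75, 96, 92, 91, 108, 104]
extract-min → returns 32:
  remove root 32; move last element 104 to root → [104, 43, 75, 96, 92, 91, 108]
  104 vs smaller child 43 at index 1, swap → [43, 104, 75, 96, 92, 91, 108]
  104 vs smaller child 92 at index 4, swap → [43, 92, 75, 96, 104, 91, 108]
insert 71:
  append 71 at index 7 → [43, 92, 75, 96, 104, 91, 108, 71]
  71 < parent 96 at index 3, swap → [43, 92, 75, 71, 104, 91, 108, 96]
  71 < parent 92 at index 1, swap → [43, 71, 75, 92, 104, 91, 108, 96]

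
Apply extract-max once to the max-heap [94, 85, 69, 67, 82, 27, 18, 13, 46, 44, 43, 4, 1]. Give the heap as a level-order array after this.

remove root 94; move last element 1 to root → [1, 85, 69, 67, 82, 27, 18, 13, 46, 44, 43, 4]
1 vs larger child 85 at index 1, swap → [85, 1, 69, 67, 82, 27, 18, 13, 46, 44, 43, 4]
1 vs larger child 82 at index 4, swap → [85, 82, 69, 67, 1, 27, 18, 13, 46, 44, 43, 4]
1 vs larger child 44 at index 9, swap → [85, 82, 69, 67, 44, 27, 18, 13, 46, 1, 43, 4]

[85, 82, 69, 67, 44, 27, 18, 13, 46, 1, 43, 4]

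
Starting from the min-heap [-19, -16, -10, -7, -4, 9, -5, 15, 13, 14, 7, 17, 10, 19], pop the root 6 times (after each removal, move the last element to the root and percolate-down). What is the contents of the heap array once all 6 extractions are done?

[7, 13, 9, 15, 14, 17, 10, 19]

extract-min #1 returns -19:
  remove root -19; move last element 19 to root → [19, -16, -10, -7, -4, 9, -5, 15, 13, 14, 7, 17, 10]
  19 vs smaller child -16 at index 1, swap → [-16, 19, -10, -7, -4, 9, -5, 15, 13, 14, 7, 17, 10]
  19 vs smaller child -7 at index 3, swap → [-16, -7, -10, 19, -4, 9, -5, 15, 13, 14, 7, 17, 10]
  19 vs smaller child 13 at index 8, swap → [-16, -7, -10, 13, -4, 9, -5, 15, 19, 14, 7, 17, 10]
extract-min #2 returns -16:
  remove root -16; move last element 10 to root → [10, -7, -10, 13, -4, 9, -5, 15, 19, 14, 7, 17]
  10 vs smaller child -10 at index 2, swap → [-10, -7, 10, 13, -4, 9, -5, 15, 19, 14, 7, 17]
  10 vs smaller child -5 at index 6, swap → [-10, -7, -5, 13, -4, 9, 10, 15, 19, 14, 7, 17]
extract-min #3 returns -10:
  remove root -10; move last element 17 to root → [17, -7, -5, 13, -4, 9, 10, 15, 19, 14, 7]
  17 vs smaller child -7 at index 1, swap → [-7, 17, -5, 13, -4, 9, 10, 15, 19, 14, 7]
  17 vs smaller child -4 at index 4, swap → [-7, -4, -5, 13, 17, 9, 10, 15, 19, 14, 7]
  17 vs smaller child 7 at index 10, swap → [-7, -4, -5, 13, 7, 9, 10, 15, 19, 14, 17]
extract-min #4 returns -7:
  remove root -7; move last element 17 to root → [17, -4, -5, 13, 7, 9, 10, 15, 19, 14]
  17 vs smaller child -5 at index 2, swap → [-5, -4, 17, 13, 7, 9, 10, 15, 19, 14]
  17 vs smaller child 9 at index 5, swap → [-5, -4, 9, 13, 7, 17, 10, 15, 19, 14]
extract-min #5 returns -5:
  remove root -5; move last element 14 to root → [14, -4, 9, 13, 7, 17, 10, 15, 19]
  14 vs smaller child -4 at index 1, swap → [-4, 14, 9, 13, 7, 17, 10, 15, 19]
  14 vs smaller child 7 at index 4, swap → [-4, 7, 9, 13, 14, 17, 10, 15, 19]
extract-min #6 returns -4:
  remove root -4; move last element 19 to root → [19, 7, 9, 13, 14, 17, 10, 15]
  19 vs smaller child 7 at index 1, swap → [7, 19, 9, 13, 14, 17, 10, 15]
  19 vs smaller child 13 at index 3, swap → [7, 13, 9, 19, 14, 17, 10, 15]
  19 vs only child 15 at index 7, swap → [7, 13, 9, 15, 14, 17, 10, 19]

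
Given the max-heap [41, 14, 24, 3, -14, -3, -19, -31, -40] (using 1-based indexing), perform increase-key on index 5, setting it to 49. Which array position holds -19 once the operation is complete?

7

set index 5 from -14 to 49 → [41, 14, 24, 3, 49, -3, -19, -31, -40]
49 > parent 14 at index 2, swap → [41, 49, 24, 3, 14, -3, -19, -31, -40]
49 > parent 41 at index 1, swap → [49, 41, 24, 3, 14, -3, -19, -31, -40]
resulting array: [49, 41, 24, 3, 14, -3, -19, -31, -40]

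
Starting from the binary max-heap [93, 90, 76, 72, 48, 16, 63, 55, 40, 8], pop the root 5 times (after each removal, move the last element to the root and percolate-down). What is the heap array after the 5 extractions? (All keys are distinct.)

extract-max #1 returns 93:
  remove root 93; move last element 8 to root → [8, 90, 76, 72, 48, 16, 63, 55, 40]
  8 vs larger child 90 at index 1, swap → [90, 8, 76, 72, 48, 16, 63, 55, 40]
  8 vs larger child 72 at index 3, swap → [90, 72, 76, 8, 48, 16, 63, 55, 40]
  8 vs larger child 55 at index 7, swap → [90, 72, 76, 55, 48, 16, 63, 8, 40]
extract-max #2 returns 90:
  remove root 90; move last element 40 to root → [40, 72, 76, 55, 48, 16, 63, 8]
  40 vs larger child 76 at index 2, swap → [76, 72, 40, 55, 48, 16, 63, 8]
  40 vs larger child 63 at index 6, swap → [76, 72, 63, 55, 48, 16, 40, 8]
extract-max #3 returns 76:
  remove root 76; move last element 8 to root → [8, 72, 63, 55, 48, 16, 40]
  8 vs larger child 72 at index 1, swap → [72, 8, 63, 55, 48, 16, 40]
  8 vs larger child 55 at index 3, swap → [72, 55, 63, 8, 48, 16, 40]
extract-max #4 returns 72:
  remove root 72; move last element 40 to root → [40, 55, 63, 8, 48, 16]
  40 vs larger child 63 at index 2, swap → [63, 55, 40, 8, 48, 16]
extract-max #5 returns 63:
  remove root 63; move last element 16 to root → [16, 55, 40, 8, 48]
  16 vs larger child 55 at index 1, swap → [55, 16, 40, 8, 48]
  16 vs larger child 48 at index 4, swap → [55, 48, 40, 8, 16]

[55, 48, 40, 8, 16]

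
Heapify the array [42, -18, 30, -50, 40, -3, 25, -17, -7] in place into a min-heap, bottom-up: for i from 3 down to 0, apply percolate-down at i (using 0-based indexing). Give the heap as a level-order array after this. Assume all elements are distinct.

[-50, -18, -3, -17, 40, 30, 25, 42, -7]

sift down from index 3: already satisfies heap property
sift down from index 2:
  30 vs smaller child -3 at index 5, swap → [42, -18, -3, -50, 40, 30, 25, -17, -7]
sift down from index 1:
  -18 vs smaller child -50 at index 3, swap → [42, -50, -3, -18, 40, 30, 25, -17, -7]
sift down from index 0:
  42 vs smaller child -50 at index 1, swap → [-50, 42, -3, -18, 40, 30, 25, -17, -7]
  42 vs smaller child -18 at index 3, swap → [-50, -18, -3, 42, 40, 30, 25, -17, -7]
  42 vs smaller child -17 at index 7, swap → [-50, -18, -3, -17, 40, 30, 25, 42, -7]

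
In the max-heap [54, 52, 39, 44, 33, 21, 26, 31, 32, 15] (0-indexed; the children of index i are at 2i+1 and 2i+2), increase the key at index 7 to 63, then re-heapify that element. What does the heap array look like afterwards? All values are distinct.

[63, 54, 39, 52, 33, 21, 26, 44, 32, 15]

set index 7 from 31 to 63 → [54, 52, 39, 44, 33, 21, 26, 63, 32, 15]
63 > parent 44 at index 3, swap → [54, 52, 39, 63, 33, 21, 26, 44, 32, 15]
63 > parent 52 at index 1, swap → [54, 63, 39, 52, 33, 21, 26, 44, 32, 15]
63 > parent 54 at index 0, swap → [63, 54, 39, 52, 33, 21, 26, 44, 32, 15]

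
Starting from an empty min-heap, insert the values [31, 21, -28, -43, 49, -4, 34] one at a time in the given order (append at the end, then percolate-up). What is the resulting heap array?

[-43, -28, -4, 31, 49, 21, 34]

Insert 31:
  append 31 at index 0 → [31] (no swap needed)
Insert 21:
  append 21 at index 1 → [31, 21]
  21 < parent 31 at index 0, swap → [21, 31]
Insert -28:
  append -28 at index 2 → [21, 31, -28]
  -28 < parent 21 at index 0, swap → [-28, 31, 21]
Insert -43:
  append -43 at index 3 → [-28, 31, 21, -43]
  -43 < parent 31 at index 1, swap → [-28, -43, 21, 31]
  -43 < parent -28 at index 0, swap → [-43, -28, 21, 31]
Insert 49:
  append 49 at index 4 → [-43, -28, 21, 31, 49] (no swap needed)
Insert -4:
  append -4 at index 5 → [-43, -28, 21, 31, 49, -4]
  -4 < parent 21 at index 2, swap → [-43, -28, -4, 31, 49, 21]
Insert 34:
  append 34 at index 6 → [-43, -28, -4, 31, 49, 21, 34] (no swap needed)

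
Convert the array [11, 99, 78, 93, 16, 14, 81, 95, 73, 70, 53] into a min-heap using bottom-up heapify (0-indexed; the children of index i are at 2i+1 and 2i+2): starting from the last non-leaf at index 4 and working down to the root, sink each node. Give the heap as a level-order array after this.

sift down from index 4: already satisfies heap property
sift down from index 3:
  93 vs smaller child 73 at index 8, swap → [11, 99, 78, 73, 16, 14, 81, 95, 93, 70, 53]
sift down from index 2:
  78 vs smaller child 14 at index 5, swap → [11, 99, 14, 73, 16, 78, 81, 95, 93, 70, 53]
sift down from index 1:
  99 vs smaller child 16 at index 4, swap → [11, 16, 14, 73, 99, 78, 81, 95, 93, 70, 53]
  99 vs smaller child 53 at index 10, swap → [11, 16, 14, 73, 53, 78, 81, 95, 93, 70, 99]
sift down from index 0: already satisfies heap property

[11, 16, 14, 73, 53, 78, 81, 95, 93, 70, 99]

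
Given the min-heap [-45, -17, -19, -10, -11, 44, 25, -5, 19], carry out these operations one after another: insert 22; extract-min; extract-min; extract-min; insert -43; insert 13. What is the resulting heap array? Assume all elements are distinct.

[-43, -11, 22, -10, 19, 44, 25, -5, 13]

insert 22:
  append 22 at index 9 → [-45, -17, -19, -10, -11, 44, 25, -5, 19, 22] (no swap needed)
extract-min → returns -45:
  remove root -45; move last element 22 to root → [22, -17, -19, -10, -11, 44, 25, -5, 19]
  22 vs smaller child -19 at index 2, swap → [-19, -17, 22, -10, -11, 44, 25, -5, 19]
extract-min → returns -19:
  remove root -19; move last element 19 to root → [19, -17, 22, -10, -11, 44, 25, -5]
  19 vs smaller child -17 at index 1, swap → [-17, 19, 22, -10, -11, 44, 25, -5]
  19 vs smaller child -11 at index 4, swap → [-17, -11, 22, -10, 19, 44, 25, -5]
extract-min → returns -17:
  remove root -17; move last element -5 to root → [-5, -11, 22, -10, 19, 44, 25]
  -5 vs smaller child -11 at index 1, swap → [-11, -5, 22, -10, 19, 44, 25]
  -5 vs smaller child -10 at index 3, swap → [-11, -10, 22, -5, 19, 44, 25]
insert -43:
  append -43 at index 7 → [-11, -10, 22, -5, 19, 44, 25, -43]
  -43 < parent -5 at index 3, swap → [-11, -10, 22, -43, 19, 44, 25, -5]
  -43 < parent -10 at index 1, swap → [-11, -43, 22, -10, 19, 44, 25, -5]
  -43 < parent -11 at index 0, swap → [-43, -11, 22, -10, 19, 44, 25, -5]
insert 13:
  append 13 at index 8 → [-43, -11, 22, -10, 19, 44, 25, -5, 13] (no swap needed)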